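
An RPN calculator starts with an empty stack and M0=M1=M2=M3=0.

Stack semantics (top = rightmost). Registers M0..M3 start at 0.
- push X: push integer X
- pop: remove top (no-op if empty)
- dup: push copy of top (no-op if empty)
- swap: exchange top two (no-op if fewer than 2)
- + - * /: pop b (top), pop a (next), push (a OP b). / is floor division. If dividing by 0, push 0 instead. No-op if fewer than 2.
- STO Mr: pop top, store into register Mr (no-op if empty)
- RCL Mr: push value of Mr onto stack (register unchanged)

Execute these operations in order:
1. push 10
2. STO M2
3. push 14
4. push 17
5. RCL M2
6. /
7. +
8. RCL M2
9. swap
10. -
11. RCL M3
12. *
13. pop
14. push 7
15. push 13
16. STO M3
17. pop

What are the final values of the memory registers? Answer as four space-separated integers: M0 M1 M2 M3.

Answer: 0 0 10 13

Derivation:
After op 1 (push 10): stack=[10] mem=[0,0,0,0]
After op 2 (STO M2): stack=[empty] mem=[0,0,10,0]
After op 3 (push 14): stack=[14] mem=[0,0,10,0]
After op 4 (push 17): stack=[14,17] mem=[0,0,10,0]
After op 5 (RCL M2): stack=[14,17,10] mem=[0,0,10,0]
After op 6 (/): stack=[14,1] mem=[0,0,10,0]
After op 7 (+): stack=[15] mem=[0,0,10,0]
After op 8 (RCL M2): stack=[15,10] mem=[0,0,10,0]
After op 9 (swap): stack=[10,15] mem=[0,0,10,0]
After op 10 (-): stack=[-5] mem=[0,0,10,0]
After op 11 (RCL M3): stack=[-5,0] mem=[0,0,10,0]
After op 12 (*): stack=[0] mem=[0,0,10,0]
After op 13 (pop): stack=[empty] mem=[0,0,10,0]
After op 14 (push 7): stack=[7] mem=[0,0,10,0]
After op 15 (push 13): stack=[7,13] mem=[0,0,10,0]
After op 16 (STO M3): stack=[7] mem=[0,0,10,13]
After op 17 (pop): stack=[empty] mem=[0,0,10,13]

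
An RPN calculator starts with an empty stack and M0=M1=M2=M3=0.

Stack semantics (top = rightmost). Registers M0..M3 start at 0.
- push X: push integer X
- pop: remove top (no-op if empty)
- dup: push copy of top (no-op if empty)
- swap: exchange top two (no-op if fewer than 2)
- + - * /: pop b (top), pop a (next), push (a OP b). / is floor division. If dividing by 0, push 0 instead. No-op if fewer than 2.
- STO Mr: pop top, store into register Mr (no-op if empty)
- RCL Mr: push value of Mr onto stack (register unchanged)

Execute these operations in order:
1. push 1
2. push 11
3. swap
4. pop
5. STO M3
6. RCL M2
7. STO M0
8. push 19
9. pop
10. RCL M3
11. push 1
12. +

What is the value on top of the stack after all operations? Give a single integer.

After op 1 (push 1): stack=[1] mem=[0,0,0,0]
After op 2 (push 11): stack=[1,11] mem=[0,0,0,0]
After op 3 (swap): stack=[11,1] mem=[0,0,0,0]
After op 4 (pop): stack=[11] mem=[0,0,0,0]
After op 5 (STO M3): stack=[empty] mem=[0,0,0,11]
After op 6 (RCL M2): stack=[0] mem=[0,0,0,11]
After op 7 (STO M0): stack=[empty] mem=[0,0,0,11]
After op 8 (push 19): stack=[19] mem=[0,0,0,11]
After op 9 (pop): stack=[empty] mem=[0,0,0,11]
After op 10 (RCL M3): stack=[11] mem=[0,0,0,11]
After op 11 (push 1): stack=[11,1] mem=[0,0,0,11]
After op 12 (+): stack=[12] mem=[0,0,0,11]

Answer: 12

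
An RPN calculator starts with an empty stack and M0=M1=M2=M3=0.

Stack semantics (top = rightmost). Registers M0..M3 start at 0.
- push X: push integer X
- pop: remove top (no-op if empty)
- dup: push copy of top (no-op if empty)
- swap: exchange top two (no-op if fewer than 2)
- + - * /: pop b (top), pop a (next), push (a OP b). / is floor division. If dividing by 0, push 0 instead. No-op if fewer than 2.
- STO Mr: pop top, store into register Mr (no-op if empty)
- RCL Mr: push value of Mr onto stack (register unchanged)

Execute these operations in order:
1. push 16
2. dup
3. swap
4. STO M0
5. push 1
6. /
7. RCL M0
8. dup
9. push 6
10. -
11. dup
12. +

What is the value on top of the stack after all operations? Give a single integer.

Answer: 20

Derivation:
After op 1 (push 16): stack=[16] mem=[0,0,0,0]
After op 2 (dup): stack=[16,16] mem=[0,0,0,0]
After op 3 (swap): stack=[16,16] mem=[0,0,0,0]
After op 4 (STO M0): stack=[16] mem=[16,0,0,0]
After op 5 (push 1): stack=[16,1] mem=[16,0,0,0]
After op 6 (/): stack=[16] mem=[16,0,0,0]
After op 7 (RCL M0): stack=[16,16] mem=[16,0,0,0]
After op 8 (dup): stack=[16,16,16] mem=[16,0,0,0]
After op 9 (push 6): stack=[16,16,16,6] mem=[16,0,0,0]
After op 10 (-): stack=[16,16,10] mem=[16,0,0,0]
After op 11 (dup): stack=[16,16,10,10] mem=[16,0,0,0]
After op 12 (+): stack=[16,16,20] mem=[16,0,0,0]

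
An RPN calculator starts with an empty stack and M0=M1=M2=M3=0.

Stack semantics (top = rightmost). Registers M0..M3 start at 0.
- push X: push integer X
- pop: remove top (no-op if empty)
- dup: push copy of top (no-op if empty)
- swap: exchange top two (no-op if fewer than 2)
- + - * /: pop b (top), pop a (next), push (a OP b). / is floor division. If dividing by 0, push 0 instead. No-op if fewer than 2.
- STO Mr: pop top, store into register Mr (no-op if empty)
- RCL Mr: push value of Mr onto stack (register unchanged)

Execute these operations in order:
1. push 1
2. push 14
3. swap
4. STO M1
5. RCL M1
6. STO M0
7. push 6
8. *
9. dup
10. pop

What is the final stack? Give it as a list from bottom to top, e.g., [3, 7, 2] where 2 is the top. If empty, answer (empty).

Answer: [84]

Derivation:
After op 1 (push 1): stack=[1] mem=[0,0,0,0]
After op 2 (push 14): stack=[1,14] mem=[0,0,0,0]
After op 3 (swap): stack=[14,1] mem=[0,0,0,0]
After op 4 (STO M1): stack=[14] mem=[0,1,0,0]
After op 5 (RCL M1): stack=[14,1] mem=[0,1,0,0]
After op 6 (STO M0): stack=[14] mem=[1,1,0,0]
After op 7 (push 6): stack=[14,6] mem=[1,1,0,0]
After op 8 (*): stack=[84] mem=[1,1,0,0]
After op 9 (dup): stack=[84,84] mem=[1,1,0,0]
After op 10 (pop): stack=[84] mem=[1,1,0,0]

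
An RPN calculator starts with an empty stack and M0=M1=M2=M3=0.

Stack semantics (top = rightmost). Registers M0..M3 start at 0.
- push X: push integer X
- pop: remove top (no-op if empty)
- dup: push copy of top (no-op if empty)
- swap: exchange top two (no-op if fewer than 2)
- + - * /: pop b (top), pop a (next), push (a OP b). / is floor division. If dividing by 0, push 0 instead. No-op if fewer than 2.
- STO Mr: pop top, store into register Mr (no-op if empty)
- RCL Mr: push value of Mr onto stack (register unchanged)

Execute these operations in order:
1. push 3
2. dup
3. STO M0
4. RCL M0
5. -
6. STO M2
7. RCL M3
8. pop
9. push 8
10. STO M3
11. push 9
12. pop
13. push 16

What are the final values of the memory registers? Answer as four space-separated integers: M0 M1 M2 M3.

After op 1 (push 3): stack=[3] mem=[0,0,0,0]
After op 2 (dup): stack=[3,3] mem=[0,0,0,0]
After op 3 (STO M0): stack=[3] mem=[3,0,0,0]
After op 4 (RCL M0): stack=[3,3] mem=[3,0,0,0]
After op 5 (-): stack=[0] mem=[3,0,0,0]
After op 6 (STO M2): stack=[empty] mem=[3,0,0,0]
After op 7 (RCL M3): stack=[0] mem=[3,0,0,0]
After op 8 (pop): stack=[empty] mem=[3,0,0,0]
After op 9 (push 8): stack=[8] mem=[3,0,0,0]
After op 10 (STO M3): stack=[empty] mem=[3,0,0,8]
After op 11 (push 9): stack=[9] mem=[3,0,0,8]
After op 12 (pop): stack=[empty] mem=[3,0,0,8]
After op 13 (push 16): stack=[16] mem=[3,0,0,8]

Answer: 3 0 0 8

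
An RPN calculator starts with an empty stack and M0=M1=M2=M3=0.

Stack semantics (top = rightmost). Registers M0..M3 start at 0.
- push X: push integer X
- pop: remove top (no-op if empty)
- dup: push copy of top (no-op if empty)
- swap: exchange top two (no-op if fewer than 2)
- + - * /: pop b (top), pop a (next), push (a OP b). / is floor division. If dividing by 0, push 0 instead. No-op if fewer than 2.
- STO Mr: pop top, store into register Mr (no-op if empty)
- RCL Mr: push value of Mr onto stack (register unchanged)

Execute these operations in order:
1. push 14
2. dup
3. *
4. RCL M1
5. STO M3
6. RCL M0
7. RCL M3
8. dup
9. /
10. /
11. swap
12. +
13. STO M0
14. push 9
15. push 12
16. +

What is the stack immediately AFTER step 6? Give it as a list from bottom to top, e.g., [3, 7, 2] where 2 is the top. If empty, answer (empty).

After op 1 (push 14): stack=[14] mem=[0,0,0,0]
After op 2 (dup): stack=[14,14] mem=[0,0,0,0]
After op 3 (*): stack=[196] mem=[0,0,0,0]
After op 4 (RCL M1): stack=[196,0] mem=[0,0,0,0]
After op 5 (STO M3): stack=[196] mem=[0,0,0,0]
After op 6 (RCL M0): stack=[196,0] mem=[0,0,0,0]

[196, 0]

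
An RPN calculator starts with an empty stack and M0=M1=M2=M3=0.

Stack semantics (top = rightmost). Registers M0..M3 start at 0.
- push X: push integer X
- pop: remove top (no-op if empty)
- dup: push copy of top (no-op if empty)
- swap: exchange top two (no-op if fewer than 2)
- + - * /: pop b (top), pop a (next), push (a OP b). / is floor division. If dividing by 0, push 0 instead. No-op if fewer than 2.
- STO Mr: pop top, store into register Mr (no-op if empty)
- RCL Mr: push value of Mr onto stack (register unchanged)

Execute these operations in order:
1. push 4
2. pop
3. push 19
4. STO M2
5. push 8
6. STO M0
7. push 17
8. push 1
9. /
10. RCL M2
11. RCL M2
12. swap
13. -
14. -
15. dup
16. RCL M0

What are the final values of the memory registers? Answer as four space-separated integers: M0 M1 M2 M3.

After op 1 (push 4): stack=[4] mem=[0,0,0,0]
After op 2 (pop): stack=[empty] mem=[0,0,0,0]
After op 3 (push 19): stack=[19] mem=[0,0,0,0]
After op 4 (STO M2): stack=[empty] mem=[0,0,19,0]
After op 5 (push 8): stack=[8] mem=[0,0,19,0]
After op 6 (STO M0): stack=[empty] mem=[8,0,19,0]
After op 7 (push 17): stack=[17] mem=[8,0,19,0]
After op 8 (push 1): stack=[17,1] mem=[8,0,19,0]
After op 9 (/): stack=[17] mem=[8,0,19,0]
After op 10 (RCL M2): stack=[17,19] mem=[8,0,19,0]
After op 11 (RCL M2): stack=[17,19,19] mem=[8,0,19,0]
After op 12 (swap): stack=[17,19,19] mem=[8,0,19,0]
After op 13 (-): stack=[17,0] mem=[8,0,19,0]
After op 14 (-): stack=[17] mem=[8,0,19,0]
After op 15 (dup): stack=[17,17] mem=[8,0,19,0]
After op 16 (RCL M0): stack=[17,17,8] mem=[8,0,19,0]

Answer: 8 0 19 0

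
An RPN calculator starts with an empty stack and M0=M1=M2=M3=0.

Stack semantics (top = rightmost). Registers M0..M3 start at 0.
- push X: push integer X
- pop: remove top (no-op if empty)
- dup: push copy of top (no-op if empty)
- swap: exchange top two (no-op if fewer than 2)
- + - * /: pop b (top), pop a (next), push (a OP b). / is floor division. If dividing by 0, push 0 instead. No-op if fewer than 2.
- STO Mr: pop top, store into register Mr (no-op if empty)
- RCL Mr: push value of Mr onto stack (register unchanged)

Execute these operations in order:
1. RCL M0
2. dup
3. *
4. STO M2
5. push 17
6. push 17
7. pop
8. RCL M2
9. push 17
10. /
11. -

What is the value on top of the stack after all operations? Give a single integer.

Answer: 17

Derivation:
After op 1 (RCL M0): stack=[0] mem=[0,0,0,0]
After op 2 (dup): stack=[0,0] mem=[0,0,0,0]
After op 3 (*): stack=[0] mem=[0,0,0,0]
After op 4 (STO M2): stack=[empty] mem=[0,0,0,0]
After op 5 (push 17): stack=[17] mem=[0,0,0,0]
After op 6 (push 17): stack=[17,17] mem=[0,0,0,0]
After op 7 (pop): stack=[17] mem=[0,0,0,0]
After op 8 (RCL M2): stack=[17,0] mem=[0,0,0,0]
After op 9 (push 17): stack=[17,0,17] mem=[0,0,0,0]
After op 10 (/): stack=[17,0] mem=[0,0,0,0]
After op 11 (-): stack=[17] mem=[0,0,0,0]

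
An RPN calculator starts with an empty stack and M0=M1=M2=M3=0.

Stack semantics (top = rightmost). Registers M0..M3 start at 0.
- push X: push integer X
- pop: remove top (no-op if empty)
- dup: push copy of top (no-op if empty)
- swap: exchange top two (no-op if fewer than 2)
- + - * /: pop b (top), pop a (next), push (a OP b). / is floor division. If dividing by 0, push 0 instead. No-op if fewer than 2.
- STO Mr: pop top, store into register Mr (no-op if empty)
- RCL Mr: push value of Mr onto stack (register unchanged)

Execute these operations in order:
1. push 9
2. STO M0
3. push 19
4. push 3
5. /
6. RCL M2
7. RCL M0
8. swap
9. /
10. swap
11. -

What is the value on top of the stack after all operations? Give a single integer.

Answer: -6

Derivation:
After op 1 (push 9): stack=[9] mem=[0,0,0,0]
After op 2 (STO M0): stack=[empty] mem=[9,0,0,0]
After op 3 (push 19): stack=[19] mem=[9,0,0,0]
After op 4 (push 3): stack=[19,3] mem=[9,0,0,0]
After op 5 (/): stack=[6] mem=[9,0,0,0]
After op 6 (RCL M2): stack=[6,0] mem=[9,0,0,0]
After op 7 (RCL M0): stack=[6,0,9] mem=[9,0,0,0]
After op 8 (swap): stack=[6,9,0] mem=[9,0,0,0]
After op 9 (/): stack=[6,0] mem=[9,0,0,0]
After op 10 (swap): stack=[0,6] mem=[9,0,0,0]
After op 11 (-): stack=[-6] mem=[9,0,0,0]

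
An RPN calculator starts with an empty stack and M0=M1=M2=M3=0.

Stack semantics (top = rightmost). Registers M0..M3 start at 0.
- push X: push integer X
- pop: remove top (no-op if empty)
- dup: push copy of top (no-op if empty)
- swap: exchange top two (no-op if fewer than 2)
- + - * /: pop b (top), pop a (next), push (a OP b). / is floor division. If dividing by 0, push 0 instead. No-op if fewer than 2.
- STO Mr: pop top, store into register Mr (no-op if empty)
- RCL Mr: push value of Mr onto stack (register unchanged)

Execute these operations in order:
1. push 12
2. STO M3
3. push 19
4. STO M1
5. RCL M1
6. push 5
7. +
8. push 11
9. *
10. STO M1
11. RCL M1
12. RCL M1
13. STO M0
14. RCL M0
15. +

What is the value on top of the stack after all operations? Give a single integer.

Answer: 528

Derivation:
After op 1 (push 12): stack=[12] mem=[0,0,0,0]
After op 2 (STO M3): stack=[empty] mem=[0,0,0,12]
After op 3 (push 19): stack=[19] mem=[0,0,0,12]
After op 4 (STO M1): stack=[empty] mem=[0,19,0,12]
After op 5 (RCL M1): stack=[19] mem=[0,19,0,12]
After op 6 (push 5): stack=[19,5] mem=[0,19,0,12]
After op 7 (+): stack=[24] mem=[0,19,0,12]
After op 8 (push 11): stack=[24,11] mem=[0,19,0,12]
After op 9 (*): stack=[264] mem=[0,19,0,12]
After op 10 (STO M1): stack=[empty] mem=[0,264,0,12]
After op 11 (RCL M1): stack=[264] mem=[0,264,0,12]
After op 12 (RCL M1): stack=[264,264] mem=[0,264,0,12]
After op 13 (STO M0): stack=[264] mem=[264,264,0,12]
After op 14 (RCL M0): stack=[264,264] mem=[264,264,0,12]
After op 15 (+): stack=[528] mem=[264,264,0,12]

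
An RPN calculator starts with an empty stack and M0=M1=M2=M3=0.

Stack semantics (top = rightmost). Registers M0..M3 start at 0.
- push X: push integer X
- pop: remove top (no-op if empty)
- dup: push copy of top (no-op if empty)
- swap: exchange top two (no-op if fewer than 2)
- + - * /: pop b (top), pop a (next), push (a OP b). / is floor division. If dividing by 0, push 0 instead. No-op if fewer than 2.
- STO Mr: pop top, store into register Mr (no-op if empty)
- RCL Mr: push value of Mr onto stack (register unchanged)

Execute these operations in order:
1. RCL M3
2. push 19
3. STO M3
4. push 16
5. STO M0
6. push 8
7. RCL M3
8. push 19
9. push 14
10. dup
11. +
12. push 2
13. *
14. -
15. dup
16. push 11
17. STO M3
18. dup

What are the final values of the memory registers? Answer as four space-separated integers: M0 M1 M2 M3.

After op 1 (RCL M3): stack=[0] mem=[0,0,0,0]
After op 2 (push 19): stack=[0,19] mem=[0,0,0,0]
After op 3 (STO M3): stack=[0] mem=[0,0,0,19]
After op 4 (push 16): stack=[0,16] mem=[0,0,0,19]
After op 5 (STO M0): stack=[0] mem=[16,0,0,19]
After op 6 (push 8): stack=[0,8] mem=[16,0,0,19]
After op 7 (RCL M3): stack=[0,8,19] mem=[16,0,0,19]
After op 8 (push 19): stack=[0,8,19,19] mem=[16,0,0,19]
After op 9 (push 14): stack=[0,8,19,19,14] mem=[16,0,0,19]
After op 10 (dup): stack=[0,8,19,19,14,14] mem=[16,0,0,19]
After op 11 (+): stack=[0,8,19,19,28] mem=[16,0,0,19]
After op 12 (push 2): stack=[0,8,19,19,28,2] mem=[16,0,0,19]
After op 13 (*): stack=[0,8,19,19,56] mem=[16,0,0,19]
After op 14 (-): stack=[0,8,19,-37] mem=[16,0,0,19]
After op 15 (dup): stack=[0,8,19,-37,-37] mem=[16,0,0,19]
After op 16 (push 11): stack=[0,8,19,-37,-37,11] mem=[16,0,0,19]
After op 17 (STO M3): stack=[0,8,19,-37,-37] mem=[16,0,0,11]
After op 18 (dup): stack=[0,8,19,-37,-37,-37] mem=[16,0,0,11]

Answer: 16 0 0 11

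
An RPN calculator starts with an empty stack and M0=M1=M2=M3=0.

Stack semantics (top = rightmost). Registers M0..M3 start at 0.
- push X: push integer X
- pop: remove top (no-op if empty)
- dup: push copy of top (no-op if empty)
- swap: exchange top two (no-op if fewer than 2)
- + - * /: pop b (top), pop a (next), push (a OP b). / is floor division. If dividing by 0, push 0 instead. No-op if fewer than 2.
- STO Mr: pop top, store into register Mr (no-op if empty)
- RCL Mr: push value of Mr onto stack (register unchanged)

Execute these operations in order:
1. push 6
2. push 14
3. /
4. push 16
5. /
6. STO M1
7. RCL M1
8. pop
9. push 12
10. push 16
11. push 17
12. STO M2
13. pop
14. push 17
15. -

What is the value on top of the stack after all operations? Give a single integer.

After op 1 (push 6): stack=[6] mem=[0,0,0,0]
After op 2 (push 14): stack=[6,14] mem=[0,0,0,0]
After op 3 (/): stack=[0] mem=[0,0,0,0]
After op 4 (push 16): stack=[0,16] mem=[0,0,0,0]
After op 5 (/): stack=[0] mem=[0,0,0,0]
After op 6 (STO M1): stack=[empty] mem=[0,0,0,0]
After op 7 (RCL M1): stack=[0] mem=[0,0,0,0]
After op 8 (pop): stack=[empty] mem=[0,0,0,0]
After op 9 (push 12): stack=[12] mem=[0,0,0,0]
After op 10 (push 16): stack=[12,16] mem=[0,0,0,0]
After op 11 (push 17): stack=[12,16,17] mem=[0,0,0,0]
After op 12 (STO M2): stack=[12,16] mem=[0,0,17,0]
After op 13 (pop): stack=[12] mem=[0,0,17,0]
After op 14 (push 17): stack=[12,17] mem=[0,0,17,0]
After op 15 (-): stack=[-5] mem=[0,0,17,0]

Answer: -5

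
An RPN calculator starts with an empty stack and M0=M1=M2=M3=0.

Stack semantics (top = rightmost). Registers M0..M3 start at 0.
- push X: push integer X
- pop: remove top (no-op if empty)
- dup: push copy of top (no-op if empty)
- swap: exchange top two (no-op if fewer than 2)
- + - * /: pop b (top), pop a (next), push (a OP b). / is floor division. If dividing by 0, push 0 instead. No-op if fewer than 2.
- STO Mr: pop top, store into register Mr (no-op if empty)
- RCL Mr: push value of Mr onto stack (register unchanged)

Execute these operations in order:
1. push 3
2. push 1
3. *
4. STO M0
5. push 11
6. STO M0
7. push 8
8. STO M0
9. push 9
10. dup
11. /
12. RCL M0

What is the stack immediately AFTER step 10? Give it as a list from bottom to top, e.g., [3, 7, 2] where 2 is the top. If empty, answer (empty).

After op 1 (push 3): stack=[3] mem=[0,0,0,0]
After op 2 (push 1): stack=[3,1] mem=[0,0,0,0]
After op 3 (*): stack=[3] mem=[0,0,0,0]
After op 4 (STO M0): stack=[empty] mem=[3,0,0,0]
After op 5 (push 11): stack=[11] mem=[3,0,0,0]
After op 6 (STO M0): stack=[empty] mem=[11,0,0,0]
After op 7 (push 8): stack=[8] mem=[11,0,0,0]
After op 8 (STO M0): stack=[empty] mem=[8,0,0,0]
After op 9 (push 9): stack=[9] mem=[8,0,0,0]
After op 10 (dup): stack=[9,9] mem=[8,0,0,0]

[9, 9]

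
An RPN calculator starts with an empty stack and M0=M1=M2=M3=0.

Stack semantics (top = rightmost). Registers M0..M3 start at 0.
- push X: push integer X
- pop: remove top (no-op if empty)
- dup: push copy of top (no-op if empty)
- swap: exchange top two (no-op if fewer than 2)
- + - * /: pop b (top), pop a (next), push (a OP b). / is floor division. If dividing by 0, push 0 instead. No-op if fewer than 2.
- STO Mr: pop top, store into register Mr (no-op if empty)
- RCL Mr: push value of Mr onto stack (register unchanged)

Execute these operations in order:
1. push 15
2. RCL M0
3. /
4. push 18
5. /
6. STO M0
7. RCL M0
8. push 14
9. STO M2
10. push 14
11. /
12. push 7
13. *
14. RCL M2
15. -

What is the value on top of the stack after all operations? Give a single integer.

Answer: -14

Derivation:
After op 1 (push 15): stack=[15] mem=[0,0,0,0]
After op 2 (RCL M0): stack=[15,0] mem=[0,0,0,0]
After op 3 (/): stack=[0] mem=[0,0,0,0]
After op 4 (push 18): stack=[0,18] mem=[0,0,0,0]
After op 5 (/): stack=[0] mem=[0,0,0,0]
After op 6 (STO M0): stack=[empty] mem=[0,0,0,0]
After op 7 (RCL M0): stack=[0] mem=[0,0,0,0]
After op 8 (push 14): stack=[0,14] mem=[0,0,0,0]
After op 9 (STO M2): stack=[0] mem=[0,0,14,0]
After op 10 (push 14): stack=[0,14] mem=[0,0,14,0]
After op 11 (/): stack=[0] mem=[0,0,14,0]
After op 12 (push 7): stack=[0,7] mem=[0,0,14,0]
After op 13 (*): stack=[0] mem=[0,0,14,0]
After op 14 (RCL M2): stack=[0,14] mem=[0,0,14,0]
After op 15 (-): stack=[-14] mem=[0,0,14,0]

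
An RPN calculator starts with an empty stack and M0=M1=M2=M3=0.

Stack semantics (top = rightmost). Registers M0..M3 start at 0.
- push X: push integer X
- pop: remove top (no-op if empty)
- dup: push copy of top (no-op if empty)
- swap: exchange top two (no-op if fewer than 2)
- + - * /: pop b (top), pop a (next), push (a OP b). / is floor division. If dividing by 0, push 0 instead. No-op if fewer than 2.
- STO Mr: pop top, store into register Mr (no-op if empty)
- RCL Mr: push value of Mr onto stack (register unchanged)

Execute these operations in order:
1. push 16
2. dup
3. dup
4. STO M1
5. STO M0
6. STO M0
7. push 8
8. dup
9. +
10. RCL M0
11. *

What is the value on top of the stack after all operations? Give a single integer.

After op 1 (push 16): stack=[16] mem=[0,0,0,0]
After op 2 (dup): stack=[16,16] mem=[0,0,0,0]
After op 3 (dup): stack=[16,16,16] mem=[0,0,0,0]
After op 4 (STO M1): stack=[16,16] mem=[0,16,0,0]
After op 5 (STO M0): stack=[16] mem=[16,16,0,0]
After op 6 (STO M0): stack=[empty] mem=[16,16,0,0]
After op 7 (push 8): stack=[8] mem=[16,16,0,0]
After op 8 (dup): stack=[8,8] mem=[16,16,0,0]
After op 9 (+): stack=[16] mem=[16,16,0,0]
After op 10 (RCL M0): stack=[16,16] mem=[16,16,0,0]
After op 11 (*): stack=[256] mem=[16,16,0,0]

Answer: 256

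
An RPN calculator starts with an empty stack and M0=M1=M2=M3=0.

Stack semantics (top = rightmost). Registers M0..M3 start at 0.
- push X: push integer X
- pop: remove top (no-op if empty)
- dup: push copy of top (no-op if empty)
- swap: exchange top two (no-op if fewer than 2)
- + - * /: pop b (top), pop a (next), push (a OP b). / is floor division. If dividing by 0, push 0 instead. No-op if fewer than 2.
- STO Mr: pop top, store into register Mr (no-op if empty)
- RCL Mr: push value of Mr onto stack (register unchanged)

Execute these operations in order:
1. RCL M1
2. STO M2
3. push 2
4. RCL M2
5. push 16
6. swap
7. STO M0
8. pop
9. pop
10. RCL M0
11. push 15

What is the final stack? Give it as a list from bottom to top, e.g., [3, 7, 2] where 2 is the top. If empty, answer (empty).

Answer: [0, 15]

Derivation:
After op 1 (RCL M1): stack=[0] mem=[0,0,0,0]
After op 2 (STO M2): stack=[empty] mem=[0,0,0,0]
After op 3 (push 2): stack=[2] mem=[0,0,0,0]
After op 4 (RCL M2): stack=[2,0] mem=[0,0,0,0]
After op 5 (push 16): stack=[2,0,16] mem=[0,0,0,0]
After op 6 (swap): stack=[2,16,0] mem=[0,0,0,0]
After op 7 (STO M0): stack=[2,16] mem=[0,0,0,0]
After op 8 (pop): stack=[2] mem=[0,0,0,0]
After op 9 (pop): stack=[empty] mem=[0,0,0,0]
After op 10 (RCL M0): stack=[0] mem=[0,0,0,0]
After op 11 (push 15): stack=[0,15] mem=[0,0,0,0]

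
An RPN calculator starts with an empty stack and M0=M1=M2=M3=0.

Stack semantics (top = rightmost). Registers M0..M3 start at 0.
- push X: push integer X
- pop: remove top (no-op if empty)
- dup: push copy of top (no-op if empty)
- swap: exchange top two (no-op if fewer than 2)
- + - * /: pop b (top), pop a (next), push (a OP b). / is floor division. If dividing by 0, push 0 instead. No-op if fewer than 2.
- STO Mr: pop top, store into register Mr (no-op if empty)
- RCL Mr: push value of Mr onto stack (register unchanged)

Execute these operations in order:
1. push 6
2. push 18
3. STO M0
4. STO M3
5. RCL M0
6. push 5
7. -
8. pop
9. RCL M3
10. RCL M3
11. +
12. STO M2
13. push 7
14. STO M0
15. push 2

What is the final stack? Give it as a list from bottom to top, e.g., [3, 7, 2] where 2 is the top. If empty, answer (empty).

Answer: [2]

Derivation:
After op 1 (push 6): stack=[6] mem=[0,0,0,0]
After op 2 (push 18): stack=[6,18] mem=[0,0,0,0]
After op 3 (STO M0): stack=[6] mem=[18,0,0,0]
After op 4 (STO M3): stack=[empty] mem=[18,0,0,6]
After op 5 (RCL M0): stack=[18] mem=[18,0,0,6]
After op 6 (push 5): stack=[18,5] mem=[18,0,0,6]
After op 7 (-): stack=[13] mem=[18,0,0,6]
After op 8 (pop): stack=[empty] mem=[18,0,0,6]
After op 9 (RCL M3): stack=[6] mem=[18,0,0,6]
After op 10 (RCL M3): stack=[6,6] mem=[18,0,0,6]
After op 11 (+): stack=[12] mem=[18,0,0,6]
After op 12 (STO M2): stack=[empty] mem=[18,0,12,6]
After op 13 (push 7): stack=[7] mem=[18,0,12,6]
After op 14 (STO M0): stack=[empty] mem=[7,0,12,6]
After op 15 (push 2): stack=[2] mem=[7,0,12,6]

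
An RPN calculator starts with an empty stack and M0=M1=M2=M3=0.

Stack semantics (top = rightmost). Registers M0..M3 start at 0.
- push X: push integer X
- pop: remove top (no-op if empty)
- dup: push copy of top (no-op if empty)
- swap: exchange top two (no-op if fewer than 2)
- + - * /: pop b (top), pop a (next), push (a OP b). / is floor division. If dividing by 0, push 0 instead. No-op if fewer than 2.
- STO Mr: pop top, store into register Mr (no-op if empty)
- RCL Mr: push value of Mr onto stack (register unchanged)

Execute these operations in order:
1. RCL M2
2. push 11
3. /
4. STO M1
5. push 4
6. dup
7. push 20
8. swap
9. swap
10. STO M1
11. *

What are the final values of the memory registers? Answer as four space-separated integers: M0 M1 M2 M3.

Answer: 0 20 0 0

Derivation:
After op 1 (RCL M2): stack=[0] mem=[0,0,0,0]
After op 2 (push 11): stack=[0,11] mem=[0,0,0,0]
After op 3 (/): stack=[0] mem=[0,0,0,0]
After op 4 (STO M1): stack=[empty] mem=[0,0,0,0]
After op 5 (push 4): stack=[4] mem=[0,0,0,0]
After op 6 (dup): stack=[4,4] mem=[0,0,0,0]
After op 7 (push 20): stack=[4,4,20] mem=[0,0,0,0]
After op 8 (swap): stack=[4,20,4] mem=[0,0,0,0]
After op 9 (swap): stack=[4,4,20] mem=[0,0,0,0]
After op 10 (STO M1): stack=[4,4] mem=[0,20,0,0]
After op 11 (*): stack=[16] mem=[0,20,0,0]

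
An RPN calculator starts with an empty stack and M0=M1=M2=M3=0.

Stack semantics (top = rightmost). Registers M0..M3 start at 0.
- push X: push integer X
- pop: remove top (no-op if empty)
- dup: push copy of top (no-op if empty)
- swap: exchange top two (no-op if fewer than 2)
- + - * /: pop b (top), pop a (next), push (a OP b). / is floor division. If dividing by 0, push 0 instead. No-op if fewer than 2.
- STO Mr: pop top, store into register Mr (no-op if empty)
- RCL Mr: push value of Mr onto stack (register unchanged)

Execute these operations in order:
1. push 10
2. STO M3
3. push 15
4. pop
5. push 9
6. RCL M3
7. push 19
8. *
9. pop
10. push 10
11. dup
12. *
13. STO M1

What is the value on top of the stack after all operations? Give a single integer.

Answer: 9

Derivation:
After op 1 (push 10): stack=[10] mem=[0,0,0,0]
After op 2 (STO M3): stack=[empty] mem=[0,0,0,10]
After op 3 (push 15): stack=[15] mem=[0,0,0,10]
After op 4 (pop): stack=[empty] mem=[0,0,0,10]
After op 5 (push 9): stack=[9] mem=[0,0,0,10]
After op 6 (RCL M3): stack=[9,10] mem=[0,0,0,10]
After op 7 (push 19): stack=[9,10,19] mem=[0,0,0,10]
After op 8 (*): stack=[9,190] mem=[0,0,0,10]
After op 9 (pop): stack=[9] mem=[0,0,0,10]
After op 10 (push 10): stack=[9,10] mem=[0,0,0,10]
After op 11 (dup): stack=[9,10,10] mem=[0,0,0,10]
After op 12 (*): stack=[9,100] mem=[0,0,0,10]
After op 13 (STO M1): stack=[9] mem=[0,100,0,10]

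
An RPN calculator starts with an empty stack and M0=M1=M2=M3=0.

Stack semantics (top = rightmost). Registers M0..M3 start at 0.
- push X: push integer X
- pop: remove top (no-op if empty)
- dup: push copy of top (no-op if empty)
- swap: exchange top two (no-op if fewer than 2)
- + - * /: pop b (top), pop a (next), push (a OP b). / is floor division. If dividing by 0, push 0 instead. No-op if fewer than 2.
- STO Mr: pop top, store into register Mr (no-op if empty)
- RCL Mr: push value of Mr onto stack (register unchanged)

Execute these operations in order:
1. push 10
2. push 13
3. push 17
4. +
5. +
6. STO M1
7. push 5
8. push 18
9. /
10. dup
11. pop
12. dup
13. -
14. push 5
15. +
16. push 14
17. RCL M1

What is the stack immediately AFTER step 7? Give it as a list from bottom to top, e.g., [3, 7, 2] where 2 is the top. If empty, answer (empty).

After op 1 (push 10): stack=[10] mem=[0,0,0,0]
After op 2 (push 13): stack=[10,13] mem=[0,0,0,0]
After op 3 (push 17): stack=[10,13,17] mem=[0,0,0,0]
After op 4 (+): stack=[10,30] mem=[0,0,0,0]
After op 5 (+): stack=[40] mem=[0,0,0,0]
After op 6 (STO M1): stack=[empty] mem=[0,40,0,0]
After op 7 (push 5): stack=[5] mem=[0,40,0,0]

[5]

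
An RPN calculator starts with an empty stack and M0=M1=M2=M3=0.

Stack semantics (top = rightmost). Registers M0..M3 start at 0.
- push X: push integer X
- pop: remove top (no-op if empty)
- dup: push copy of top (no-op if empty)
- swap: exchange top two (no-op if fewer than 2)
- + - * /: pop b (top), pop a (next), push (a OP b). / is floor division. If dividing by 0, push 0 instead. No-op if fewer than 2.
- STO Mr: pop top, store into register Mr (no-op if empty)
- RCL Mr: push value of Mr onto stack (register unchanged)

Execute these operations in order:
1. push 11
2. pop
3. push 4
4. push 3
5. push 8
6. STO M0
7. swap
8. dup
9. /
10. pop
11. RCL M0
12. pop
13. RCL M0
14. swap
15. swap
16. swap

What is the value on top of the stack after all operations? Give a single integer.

Answer: 3

Derivation:
After op 1 (push 11): stack=[11] mem=[0,0,0,0]
After op 2 (pop): stack=[empty] mem=[0,0,0,0]
After op 3 (push 4): stack=[4] mem=[0,0,0,0]
After op 4 (push 3): stack=[4,3] mem=[0,0,0,0]
After op 5 (push 8): stack=[4,3,8] mem=[0,0,0,0]
After op 6 (STO M0): stack=[4,3] mem=[8,0,0,0]
After op 7 (swap): stack=[3,4] mem=[8,0,0,0]
After op 8 (dup): stack=[3,4,4] mem=[8,0,0,0]
After op 9 (/): stack=[3,1] mem=[8,0,0,0]
After op 10 (pop): stack=[3] mem=[8,0,0,0]
After op 11 (RCL M0): stack=[3,8] mem=[8,0,0,0]
After op 12 (pop): stack=[3] mem=[8,0,0,0]
After op 13 (RCL M0): stack=[3,8] mem=[8,0,0,0]
After op 14 (swap): stack=[8,3] mem=[8,0,0,0]
After op 15 (swap): stack=[3,8] mem=[8,0,0,0]
After op 16 (swap): stack=[8,3] mem=[8,0,0,0]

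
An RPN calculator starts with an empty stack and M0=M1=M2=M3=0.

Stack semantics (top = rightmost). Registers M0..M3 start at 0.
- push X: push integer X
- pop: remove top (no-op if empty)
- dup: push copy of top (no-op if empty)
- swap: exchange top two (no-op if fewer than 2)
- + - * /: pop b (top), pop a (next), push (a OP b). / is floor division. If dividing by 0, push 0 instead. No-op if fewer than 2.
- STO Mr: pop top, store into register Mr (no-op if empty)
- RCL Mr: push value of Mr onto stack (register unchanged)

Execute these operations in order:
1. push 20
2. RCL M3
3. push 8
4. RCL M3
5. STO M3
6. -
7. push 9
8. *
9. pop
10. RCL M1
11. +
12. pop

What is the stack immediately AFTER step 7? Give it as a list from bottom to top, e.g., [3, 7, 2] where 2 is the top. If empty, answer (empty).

After op 1 (push 20): stack=[20] mem=[0,0,0,0]
After op 2 (RCL M3): stack=[20,0] mem=[0,0,0,0]
After op 3 (push 8): stack=[20,0,8] mem=[0,0,0,0]
After op 4 (RCL M3): stack=[20,0,8,0] mem=[0,0,0,0]
After op 5 (STO M3): stack=[20,0,8] mem=[0,0,0,0]
After op 6 (-): stack=[20,-8] mem=[0,0,0,0]
After op 7 (push 9): stack=[20,-8,9] mem=[0,0,0,0]

[20, -8, 9]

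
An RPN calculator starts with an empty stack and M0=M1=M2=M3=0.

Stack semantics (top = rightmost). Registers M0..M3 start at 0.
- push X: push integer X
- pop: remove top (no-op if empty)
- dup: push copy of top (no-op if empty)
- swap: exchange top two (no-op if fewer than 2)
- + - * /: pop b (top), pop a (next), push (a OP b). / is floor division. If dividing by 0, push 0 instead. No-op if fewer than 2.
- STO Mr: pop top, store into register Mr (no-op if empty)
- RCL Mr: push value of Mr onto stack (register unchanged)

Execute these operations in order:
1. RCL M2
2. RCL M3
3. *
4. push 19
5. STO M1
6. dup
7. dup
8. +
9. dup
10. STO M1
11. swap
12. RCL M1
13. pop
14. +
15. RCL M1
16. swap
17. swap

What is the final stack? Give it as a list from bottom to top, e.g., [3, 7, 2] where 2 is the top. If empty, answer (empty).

Answer: [0, 0]

Derivation:
After op 1 (RCL M2): stack=[0] mem=[0,0,0,0]
After op 2 (RCL M3): stack=[0,0] mem=[0,0,0,0]
After op 3 (*): stack=[0] mem=[0,0,0,0]
After op 4 (push 19): stack=[0,19] mem=[0,0,0,0]
After op 5 (STO M1): stack=[0] mem=[0,19,0,0]
After op 6 (dup): stack=[0,0] mem=[0,19,0,0]
After op 7 (dup): stack=[0,0,0] mem=[0,19,0,0]
After op 8 (+): stack=[0,0] mem=[0,19,0,0]
After op 9 (dup): stack=[0,0,0] mem=[0,19,0,0]
After op 10 (STO M1): stack=[0,0] mem=[0,0,0,0]
After op 11 (swap): stack=[0,0] mem=[0,0,0,0]
After op 12 (RCL M1): stack=[0,0,0] mem=[0,0,0,0]
After op 13 (pop): stack=[0,0] mem=[0,0,0,0]
After op 14 (+): stack=[0] mem=[0,0,0,0]
After op 15 (RCL M1): stack=[0,0] mem=[0,0,0,0]
After op 16 (swap): stack=[0,0] mem=[0,0,0,0]
After op 17 (swap): stack=[0,0] mem=[0,0,0,0]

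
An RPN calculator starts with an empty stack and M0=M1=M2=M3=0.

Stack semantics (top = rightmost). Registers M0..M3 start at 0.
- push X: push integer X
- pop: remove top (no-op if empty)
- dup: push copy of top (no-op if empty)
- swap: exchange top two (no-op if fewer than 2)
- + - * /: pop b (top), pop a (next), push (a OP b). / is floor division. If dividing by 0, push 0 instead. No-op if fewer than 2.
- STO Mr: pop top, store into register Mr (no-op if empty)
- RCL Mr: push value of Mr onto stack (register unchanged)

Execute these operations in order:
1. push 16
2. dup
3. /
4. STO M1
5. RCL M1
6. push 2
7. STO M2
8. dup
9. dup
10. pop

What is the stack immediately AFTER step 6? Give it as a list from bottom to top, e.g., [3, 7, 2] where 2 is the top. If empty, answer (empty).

After op 1 (push 16): stack=[16] mem=[0,0,0,0]
After op 2 (dup): stack=[16,16] mem=[0,0,0,0]
After op 3 (/): stack=[1] mem=[0,0,0,0]
After op 4 (STO M1): stack=[empty] mem=[0,1,0,0]
After op 5 (RCL M1): stack=[1] mem=[0,1,0,0]
After op 6 (push 2): stack=[1,2] mem=[0,1,0,0]

[1, 2]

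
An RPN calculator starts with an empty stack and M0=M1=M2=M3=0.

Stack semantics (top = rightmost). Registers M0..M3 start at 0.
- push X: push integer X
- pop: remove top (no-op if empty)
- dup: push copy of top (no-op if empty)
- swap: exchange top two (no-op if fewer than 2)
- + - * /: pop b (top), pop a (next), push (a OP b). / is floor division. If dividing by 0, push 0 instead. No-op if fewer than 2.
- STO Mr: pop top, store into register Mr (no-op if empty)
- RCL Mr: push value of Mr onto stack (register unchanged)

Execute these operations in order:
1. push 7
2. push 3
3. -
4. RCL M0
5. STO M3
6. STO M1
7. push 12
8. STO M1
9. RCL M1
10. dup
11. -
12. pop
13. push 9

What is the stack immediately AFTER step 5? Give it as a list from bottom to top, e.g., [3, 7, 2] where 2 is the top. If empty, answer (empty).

After op 1 (push 7): stack=[7] mem=[0,0,0,0]
After op 2 (push 3): stack=[7,3] mem=[0,0,0,0]
After op 3 (-): stack=[4] mem=[0,0,0,0]
After op 4 (RCL M0): stack=[4,0] mem=[0,0,0,0]
After op 5 (STO M3): stack=[4] mem=[0,0,0,0]

[4]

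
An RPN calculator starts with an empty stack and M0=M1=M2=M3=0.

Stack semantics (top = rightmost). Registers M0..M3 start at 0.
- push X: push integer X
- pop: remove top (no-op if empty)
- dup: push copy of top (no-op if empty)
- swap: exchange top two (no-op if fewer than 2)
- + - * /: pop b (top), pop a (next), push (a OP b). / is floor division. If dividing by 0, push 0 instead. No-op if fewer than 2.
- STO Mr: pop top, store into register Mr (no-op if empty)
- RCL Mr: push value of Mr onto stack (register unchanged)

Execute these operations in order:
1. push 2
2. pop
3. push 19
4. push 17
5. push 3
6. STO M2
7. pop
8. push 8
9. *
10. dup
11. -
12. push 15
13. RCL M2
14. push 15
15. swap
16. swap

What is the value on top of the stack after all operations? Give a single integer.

Answer: 15

Derivation:
After op 1 (push 2): stack=[2] mem=[0,0,0,0]
After op 2 (pop): stack=[empty] mem=[0,0,0,0]
After op 3 (push 19): stack=[19] mem=[0,0,0,0]
After op 4 (push 17): stack=[19,17] mem=[0,0,0,0]
After op 5 (push 3): stack=[19,17,3] mem=[0,0,0,0]
After op 6 (STO M2): stack=[19,17] mem=[0,0,3,0]
After op 7 (pop): stack=[19] mem=[0,0,3,0]
After op 8 (push 8): stack=[19,8] mem=[0,0,3,0]
After op 9 (*): stack=[152] mem=[0,0,3,0]
After op 10 (dup): stack=[152,152] mem=[0,0,3,0]
After op 11 (-): stack=[0] mem=[0,0,3,0]
After op 12 (push 15): stack=[0,15] mem=[0,0,3,0]
After op 13 (RCL M2): stack=[0,15,3] mem=[0,0,3,0]
After op 14 (push 15): stack=[0,15,3,15] mem=[0,0,3,0]
After op 15 (swap): stack=[0,15,15,3] mem=[0,0,3,0]
After op 16 (swap): stack=[0,15,3,15] mem=[0,0,3,0]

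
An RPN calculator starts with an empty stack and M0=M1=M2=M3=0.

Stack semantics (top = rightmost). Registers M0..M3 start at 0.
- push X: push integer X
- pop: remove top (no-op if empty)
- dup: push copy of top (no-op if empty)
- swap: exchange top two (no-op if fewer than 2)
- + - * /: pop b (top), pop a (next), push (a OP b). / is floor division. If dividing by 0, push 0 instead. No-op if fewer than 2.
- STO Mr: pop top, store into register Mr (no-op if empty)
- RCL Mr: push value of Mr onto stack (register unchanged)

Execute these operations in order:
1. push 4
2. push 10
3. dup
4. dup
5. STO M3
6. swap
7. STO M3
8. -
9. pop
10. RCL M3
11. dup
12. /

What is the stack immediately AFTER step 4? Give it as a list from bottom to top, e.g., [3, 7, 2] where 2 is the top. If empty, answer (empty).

After op 1 (push 4): stack=[4] mem=[0,0,0,0]
After op 2 (push 10): stack=[4,10] mem=[0,0,0,0]
After op 3 (dup): stack=[4,10,10] mem=[0,0,0,0]
After op 4 (dup): stack=[4,10,10,10] mem=[0,0,0,0]

[4, 10, 10, 10]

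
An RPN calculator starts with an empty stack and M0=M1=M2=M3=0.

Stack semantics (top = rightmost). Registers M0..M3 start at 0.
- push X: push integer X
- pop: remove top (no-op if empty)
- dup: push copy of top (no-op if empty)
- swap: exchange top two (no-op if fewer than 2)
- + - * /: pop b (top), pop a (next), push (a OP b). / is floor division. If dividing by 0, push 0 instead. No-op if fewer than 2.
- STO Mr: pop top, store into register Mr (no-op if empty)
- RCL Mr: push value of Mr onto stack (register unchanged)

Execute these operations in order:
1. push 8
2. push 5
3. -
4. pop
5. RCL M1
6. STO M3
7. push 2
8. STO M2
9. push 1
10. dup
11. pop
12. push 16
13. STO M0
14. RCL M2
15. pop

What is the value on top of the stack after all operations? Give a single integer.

Answer: 1

Derivation:
After op 1 (push 8): stack=[8] mem=[0,0,0,0]
After op 2 (push 5): stack=[8,5] mem=[0,0,0,0]
After op 3 (-): stack=[3] mem=[0,0,0,0]
After op 4 (pop): stack=[empty] mem=[0,0,0,0]
After op 5 (RCL M1): stack=[0] mem=[0,0,0,0]
After op 6 (STO M3): stack=[empty] mem=[0,0,0,0]
After op 7 (push 2): stack=[2] mem=[0,0,0,0]
After op 8 (STO M2): stack=[empty] mem=[0,0,2,0]
After op 9 (push 1): stack=[1] mem=[0,0,2,0]
After op 10 (dup): stack=[1,1] mem=[0,0,2,0]
After op 11 (pop): stack=[1] mem=[0,0,2,0]
After op 12 (push 16): stack=[1,16] mem=[0,0,2,0]
After op 13 (STO M0): stack=[1] mem=[16,0,2,0]
After op 14 (RCL M2): stack=[1,2] mem=[16,0,2,0]
After op 15 (pop): stack=[1] mem=[16,0,2,0]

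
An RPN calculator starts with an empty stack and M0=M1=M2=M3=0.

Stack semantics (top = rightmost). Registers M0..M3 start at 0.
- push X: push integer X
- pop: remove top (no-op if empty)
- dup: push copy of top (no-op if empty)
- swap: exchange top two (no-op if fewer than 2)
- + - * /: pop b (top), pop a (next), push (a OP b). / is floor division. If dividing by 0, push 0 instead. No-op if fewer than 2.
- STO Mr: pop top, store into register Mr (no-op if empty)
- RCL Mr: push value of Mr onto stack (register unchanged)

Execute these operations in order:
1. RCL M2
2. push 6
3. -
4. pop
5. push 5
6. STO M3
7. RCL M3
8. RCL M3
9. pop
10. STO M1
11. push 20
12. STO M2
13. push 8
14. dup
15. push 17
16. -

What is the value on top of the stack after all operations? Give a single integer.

Answer: -9

Derivation:
After op 1 (RCL M2): stack=[0] mem=[0,0,0,0]
After op 2 (push 6): stack=[0,6] mem=[0,0,0,0]
After op 3 (-): stack=[-6] mem=[0,0,0,0]
After op 4 (pop): stack=[empty] mem=[0,0,0,0]
After op 5 (push 5): stack=[5] mem=[0,0,0,0]
After op 6 (STO M3): stack=[empty] mem=[0,0,0,5]
After op 7 (RCL M3): stack=[5] mem=[0,0,0,5]
After op 8 (RCL M3): stack=[5,5] mem=[0,0,0,5]
After op 9 (pop): stack=[5] mem=[0,0,0,5]
After op 10 (STO M1): stack=[empty] mem=[0,5,0,5]
After op 11 (push 20): stack=[20] mem=[0,5,0,5]
After op 12 (STO M2): stack=[empty] mem=[0,5,20,5]
After op 13 (push 8): stack=[8] mem=[0,5,20,5]
After op 14 (dup): stack=[8,8] mem=[0,5,20,5]
After op 15 (push 17): stack=[8,8,17] mem=[0,5,20,5]
After op 16 (-): stack=[8,-9] mem=[0,5,20,5]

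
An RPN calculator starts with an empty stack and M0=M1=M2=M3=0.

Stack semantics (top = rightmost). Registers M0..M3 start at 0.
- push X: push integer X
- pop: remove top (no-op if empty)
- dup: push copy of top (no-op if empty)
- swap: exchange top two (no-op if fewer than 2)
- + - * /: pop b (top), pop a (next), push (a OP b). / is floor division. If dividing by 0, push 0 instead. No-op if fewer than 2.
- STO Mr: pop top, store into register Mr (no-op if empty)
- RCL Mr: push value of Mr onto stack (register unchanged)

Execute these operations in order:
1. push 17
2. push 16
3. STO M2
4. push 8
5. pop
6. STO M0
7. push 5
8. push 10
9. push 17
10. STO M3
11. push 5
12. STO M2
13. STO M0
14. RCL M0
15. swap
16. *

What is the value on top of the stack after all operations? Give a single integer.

After op 1 (push 17): stack=[17] mem=[0,0,0,0]
After op 2 (push 16): stack=[17,16] mem=[0,0,0,0]
After op 3 (STO M2): stack=[17] mem=[0,0,16,0]
After op 4 (push 8): stack=[17,8] mem=[0,0,16,0]
After op 5 (pop): stack=[17] mem=[0,0,16,0]
After op 6 (STO M0): stack=[empty] mem=[17,0,16,0]
After op 7 (push 5): stack=[5] mem=[17,0,16,0]
After op 8 (push 10): stack=[5,10] mem=[17,0,16,0]
After op 9 (push 17): stack=[5,10,17] mem=[17,0,16,0]
After op 10 (STO M3): stack=[5,10] mem=[17,0,16,17]
After op 11 (push 5): stack=[5,10,5] mem=[17,0,16,17]
After op 12 (STO M2): stack=[5,10] mem=[17,0,5,17]
After op 13 (STO M0): stack=[5] mem=[10,0,5,17]
After op 14 (RCL M0): stack=[5,10] mem=[10,0,5,17]
After op 15 (swap): stack=[10,5] mem=[10,0,5,17]
After op 16 (*): stack=[50] mem=[10,0,5,17]

Answer: 50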